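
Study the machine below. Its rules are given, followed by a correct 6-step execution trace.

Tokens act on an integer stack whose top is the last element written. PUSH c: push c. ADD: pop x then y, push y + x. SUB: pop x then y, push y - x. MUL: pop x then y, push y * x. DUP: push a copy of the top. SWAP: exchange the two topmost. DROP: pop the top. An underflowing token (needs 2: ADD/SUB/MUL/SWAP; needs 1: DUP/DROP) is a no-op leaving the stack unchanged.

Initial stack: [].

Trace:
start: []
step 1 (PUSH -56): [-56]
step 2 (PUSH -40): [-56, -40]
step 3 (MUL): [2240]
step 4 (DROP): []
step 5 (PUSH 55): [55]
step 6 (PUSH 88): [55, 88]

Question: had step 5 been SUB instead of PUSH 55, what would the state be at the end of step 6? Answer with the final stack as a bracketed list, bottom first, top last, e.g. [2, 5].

(re-executing from step 5 with the substitution; state before step 5: [])
step 5 (SUB): []
step 6 (PUSH 88): [88]

[88]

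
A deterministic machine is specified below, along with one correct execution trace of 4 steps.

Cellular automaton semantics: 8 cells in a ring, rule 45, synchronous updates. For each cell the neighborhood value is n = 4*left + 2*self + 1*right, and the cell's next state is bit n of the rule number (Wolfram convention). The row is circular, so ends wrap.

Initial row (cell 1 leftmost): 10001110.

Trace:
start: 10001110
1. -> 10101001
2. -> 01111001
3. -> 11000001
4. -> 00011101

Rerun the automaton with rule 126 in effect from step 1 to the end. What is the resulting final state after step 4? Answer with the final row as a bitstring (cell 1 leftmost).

(re-executing steps 1..4 under rule 126; state before step 1: 10001110)
1. -> 11011011
2. -> 01111110
3. -> 11000011
4. -> 01100110

01100110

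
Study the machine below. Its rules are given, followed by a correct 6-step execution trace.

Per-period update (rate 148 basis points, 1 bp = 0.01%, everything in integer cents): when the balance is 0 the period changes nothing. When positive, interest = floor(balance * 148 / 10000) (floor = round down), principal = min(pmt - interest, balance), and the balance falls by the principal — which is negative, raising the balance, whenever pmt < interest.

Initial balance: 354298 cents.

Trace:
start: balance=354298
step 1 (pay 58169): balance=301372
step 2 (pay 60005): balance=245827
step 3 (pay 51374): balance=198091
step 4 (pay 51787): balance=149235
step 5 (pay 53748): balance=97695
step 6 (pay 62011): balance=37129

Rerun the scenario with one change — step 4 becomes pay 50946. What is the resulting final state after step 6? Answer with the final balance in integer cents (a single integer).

(re-executing from step 4 with the substitution; state before step 4: balance=198091)
step 4 (pay 50946): balance=150076
step 5 (pay 53748): balance=98549
step 6 (pay 62011): balance=37996

37996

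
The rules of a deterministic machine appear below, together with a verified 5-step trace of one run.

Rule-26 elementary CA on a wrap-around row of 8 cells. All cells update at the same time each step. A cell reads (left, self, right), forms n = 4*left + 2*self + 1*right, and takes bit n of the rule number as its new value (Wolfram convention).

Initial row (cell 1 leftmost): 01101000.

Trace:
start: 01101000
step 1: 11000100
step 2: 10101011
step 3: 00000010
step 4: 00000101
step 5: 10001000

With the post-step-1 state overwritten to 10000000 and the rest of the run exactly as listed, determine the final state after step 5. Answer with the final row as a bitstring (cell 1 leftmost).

state after step 1 := 10000000
step 2: 01000001
step 3: 00100010
step 4: 01010101
step 5: 00000000

00000000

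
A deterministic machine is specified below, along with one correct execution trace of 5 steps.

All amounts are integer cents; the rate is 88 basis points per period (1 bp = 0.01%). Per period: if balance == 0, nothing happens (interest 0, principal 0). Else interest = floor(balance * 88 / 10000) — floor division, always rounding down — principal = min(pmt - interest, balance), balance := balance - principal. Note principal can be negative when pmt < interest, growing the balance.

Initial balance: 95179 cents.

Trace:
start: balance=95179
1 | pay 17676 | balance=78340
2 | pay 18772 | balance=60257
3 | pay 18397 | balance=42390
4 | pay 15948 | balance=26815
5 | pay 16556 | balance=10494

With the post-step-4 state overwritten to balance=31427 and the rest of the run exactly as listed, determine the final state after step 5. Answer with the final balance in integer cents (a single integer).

15147

state after step 4 := balance=31427
5 | pay 16556 | balance=15147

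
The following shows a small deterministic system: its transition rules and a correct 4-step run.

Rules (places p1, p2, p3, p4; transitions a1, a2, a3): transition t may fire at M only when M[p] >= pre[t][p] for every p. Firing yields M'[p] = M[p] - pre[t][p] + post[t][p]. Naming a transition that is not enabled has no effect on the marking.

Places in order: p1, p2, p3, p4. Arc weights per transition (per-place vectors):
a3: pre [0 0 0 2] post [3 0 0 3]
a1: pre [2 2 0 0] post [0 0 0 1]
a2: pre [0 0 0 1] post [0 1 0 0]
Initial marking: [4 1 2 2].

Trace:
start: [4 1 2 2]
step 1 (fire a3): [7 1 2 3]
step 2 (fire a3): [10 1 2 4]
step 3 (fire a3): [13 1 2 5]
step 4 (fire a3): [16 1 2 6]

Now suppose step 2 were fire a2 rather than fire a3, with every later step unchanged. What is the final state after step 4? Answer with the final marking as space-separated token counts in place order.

(re-executing from step 2 with the substitution; state before step 2: [7 1 2 3])
step 2 (fire a2): [7 2 2 2]
step 3 (fire a3): [10 2 2 3]
step 4 (fire a3): [13 2 2 4]

13 2 2 4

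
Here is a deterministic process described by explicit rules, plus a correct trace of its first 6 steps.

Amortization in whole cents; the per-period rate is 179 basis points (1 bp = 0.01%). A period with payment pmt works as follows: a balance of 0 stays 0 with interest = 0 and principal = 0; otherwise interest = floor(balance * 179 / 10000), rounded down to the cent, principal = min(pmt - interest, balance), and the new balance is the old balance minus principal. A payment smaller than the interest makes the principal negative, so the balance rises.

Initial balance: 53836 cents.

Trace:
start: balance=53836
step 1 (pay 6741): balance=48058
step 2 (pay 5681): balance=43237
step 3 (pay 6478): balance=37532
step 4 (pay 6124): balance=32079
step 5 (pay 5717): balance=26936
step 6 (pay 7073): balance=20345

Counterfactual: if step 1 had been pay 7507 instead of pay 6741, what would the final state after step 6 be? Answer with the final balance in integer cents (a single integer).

19507

(re-executing from step 1 with the substitution; state before step 1: balance=53836)
step 1 (pay 7507): balance=47292
step 2 (pay 5681): balance=42457
step 3 (pay 6478): balance=36738
step 4 (pay 6124): balance=31271
step 5 (pay 5717): balance=26113
step 6 (pay 7073): balance=19507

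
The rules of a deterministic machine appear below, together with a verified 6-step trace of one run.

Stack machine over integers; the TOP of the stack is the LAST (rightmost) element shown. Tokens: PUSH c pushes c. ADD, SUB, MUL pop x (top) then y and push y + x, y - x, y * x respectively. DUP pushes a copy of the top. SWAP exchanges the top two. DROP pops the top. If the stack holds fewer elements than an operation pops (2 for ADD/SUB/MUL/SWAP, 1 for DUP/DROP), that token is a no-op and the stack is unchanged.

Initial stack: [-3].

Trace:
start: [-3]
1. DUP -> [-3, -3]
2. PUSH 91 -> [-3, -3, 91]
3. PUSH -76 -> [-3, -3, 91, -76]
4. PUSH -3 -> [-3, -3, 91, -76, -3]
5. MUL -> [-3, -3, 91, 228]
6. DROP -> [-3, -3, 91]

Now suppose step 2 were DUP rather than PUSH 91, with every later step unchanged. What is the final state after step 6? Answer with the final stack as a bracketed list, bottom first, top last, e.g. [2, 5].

(re-executing from step 2 with the substitution; state before step 2: [-3, -3])
2. DUP -> [-3, -3, -3]
3. PUSH -76 -> [-3, -3, -3, -76]
4. PUSH -3 -> [-3, -3, -3, -76, -3]
5. MUL -> [-3, -3, -3, 228]
6. DROP -> [-3, -3, -3]

[-3, -3, -3]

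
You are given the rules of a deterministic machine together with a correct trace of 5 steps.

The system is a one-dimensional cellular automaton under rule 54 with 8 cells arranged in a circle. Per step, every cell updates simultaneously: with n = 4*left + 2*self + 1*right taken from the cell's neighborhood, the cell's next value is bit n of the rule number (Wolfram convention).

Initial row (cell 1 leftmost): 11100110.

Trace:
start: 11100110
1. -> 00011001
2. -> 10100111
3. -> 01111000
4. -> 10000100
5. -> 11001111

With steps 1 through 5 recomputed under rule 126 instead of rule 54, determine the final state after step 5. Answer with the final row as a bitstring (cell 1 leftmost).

(re-executing steps 1..5 under rule 126; state before step 1: 11100110)
1. -> 10111111
2. -> 11100000
3. -> 10110001
4. -> 11111011
5. -> 00001110

00001110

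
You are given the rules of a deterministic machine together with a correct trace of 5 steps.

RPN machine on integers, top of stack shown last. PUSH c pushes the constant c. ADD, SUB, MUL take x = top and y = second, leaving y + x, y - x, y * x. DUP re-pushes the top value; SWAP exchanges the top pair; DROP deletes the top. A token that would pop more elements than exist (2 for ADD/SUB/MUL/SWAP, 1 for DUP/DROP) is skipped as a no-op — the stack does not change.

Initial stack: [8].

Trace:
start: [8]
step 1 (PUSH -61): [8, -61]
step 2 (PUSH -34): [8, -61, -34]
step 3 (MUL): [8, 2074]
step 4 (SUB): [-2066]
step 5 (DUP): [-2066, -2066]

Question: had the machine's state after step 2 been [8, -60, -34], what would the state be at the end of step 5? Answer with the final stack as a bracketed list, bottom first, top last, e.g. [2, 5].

state after step 2 := [8, -60, -34]
step 3 (MUL): [8, 2040]
step 4 (SUB): [-2032]
step 5 (DUP): [-2032, -2032]

[-2032, -2032]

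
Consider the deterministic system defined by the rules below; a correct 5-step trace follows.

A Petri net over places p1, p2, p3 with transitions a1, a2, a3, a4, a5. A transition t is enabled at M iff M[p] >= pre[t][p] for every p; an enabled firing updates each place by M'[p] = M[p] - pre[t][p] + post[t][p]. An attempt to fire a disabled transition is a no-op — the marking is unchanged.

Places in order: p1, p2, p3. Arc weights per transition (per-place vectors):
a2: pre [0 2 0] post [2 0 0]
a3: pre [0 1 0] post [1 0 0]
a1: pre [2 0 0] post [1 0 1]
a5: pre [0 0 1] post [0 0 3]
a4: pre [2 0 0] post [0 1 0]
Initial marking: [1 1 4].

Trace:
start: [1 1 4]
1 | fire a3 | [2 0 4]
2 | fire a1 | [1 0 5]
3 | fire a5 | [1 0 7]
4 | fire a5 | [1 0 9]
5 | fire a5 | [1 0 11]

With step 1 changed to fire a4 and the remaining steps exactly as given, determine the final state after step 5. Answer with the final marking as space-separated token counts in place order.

(re-executing from step 1 with the substitution; state before step 1: [1 1 4])
1 | fire a4 | [1 1 4]
2 | fire a1 | [1 1 4]
3 | fire a5 | [1 1 6]
4 | fire a5 | [1 1 8]
5 | fire a5 | [1 1 10]

1 1 10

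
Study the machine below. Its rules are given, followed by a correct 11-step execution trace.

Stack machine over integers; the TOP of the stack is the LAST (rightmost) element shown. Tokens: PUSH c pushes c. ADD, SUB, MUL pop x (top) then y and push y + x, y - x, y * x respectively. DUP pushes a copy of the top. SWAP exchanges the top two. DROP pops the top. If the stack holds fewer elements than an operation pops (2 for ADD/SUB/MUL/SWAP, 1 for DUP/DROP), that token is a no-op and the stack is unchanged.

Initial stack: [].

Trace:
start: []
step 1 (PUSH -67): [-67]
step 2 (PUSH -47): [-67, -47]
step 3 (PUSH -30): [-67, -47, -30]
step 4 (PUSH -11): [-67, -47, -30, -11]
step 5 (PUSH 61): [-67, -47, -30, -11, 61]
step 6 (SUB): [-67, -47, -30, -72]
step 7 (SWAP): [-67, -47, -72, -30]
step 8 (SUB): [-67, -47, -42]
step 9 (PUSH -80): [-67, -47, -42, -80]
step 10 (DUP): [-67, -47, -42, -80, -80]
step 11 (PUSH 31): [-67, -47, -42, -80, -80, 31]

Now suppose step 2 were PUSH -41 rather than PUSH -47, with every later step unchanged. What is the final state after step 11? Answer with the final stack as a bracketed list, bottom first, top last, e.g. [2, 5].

(re-executing from step 2 with the substitution; state before step 2: [-67])
step 2 (PUSH -41): [-67, -41]
step 3 (PUSH -30): [-67, -41, -30]
step 4 (PUSH -11): [-67, -41, -30, -11]
step 5 (PUSH 61): [-67, -41, -30, -11, 61]
step 6 (SUB): [-67, -41, -30, -72]
step 7 (SWAP): [-67, -41, -72, -30]
step 8 (SUB): [-67, -41, -42]
step 9 (PUSH -80): [-67, -41, -42, -80]
step 10 (DUP): [-67, -41, -42, -80, -80]
step 11 (PUSH 31): [-67, -41, -42, -80, -80, 31]

[-67, -41, -42, -80, -80, 31]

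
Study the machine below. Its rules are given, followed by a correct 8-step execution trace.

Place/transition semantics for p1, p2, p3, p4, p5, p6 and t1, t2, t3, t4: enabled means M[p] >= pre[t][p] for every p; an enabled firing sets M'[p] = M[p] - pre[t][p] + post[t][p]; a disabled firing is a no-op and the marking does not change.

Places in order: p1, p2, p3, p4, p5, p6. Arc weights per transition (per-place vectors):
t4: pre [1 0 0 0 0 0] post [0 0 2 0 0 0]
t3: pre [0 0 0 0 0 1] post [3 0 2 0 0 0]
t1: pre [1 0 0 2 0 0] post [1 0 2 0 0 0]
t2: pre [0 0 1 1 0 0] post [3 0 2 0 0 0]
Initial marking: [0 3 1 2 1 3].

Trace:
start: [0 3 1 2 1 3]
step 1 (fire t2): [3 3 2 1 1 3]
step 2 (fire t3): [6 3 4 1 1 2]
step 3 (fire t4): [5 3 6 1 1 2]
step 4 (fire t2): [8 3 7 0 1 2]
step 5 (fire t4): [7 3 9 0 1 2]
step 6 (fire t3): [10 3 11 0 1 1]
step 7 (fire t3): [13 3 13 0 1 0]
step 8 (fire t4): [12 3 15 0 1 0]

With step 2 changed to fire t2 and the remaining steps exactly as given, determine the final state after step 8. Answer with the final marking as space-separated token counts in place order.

(re-executing from step 2 with the substitution; state before step 2: [3 3 2 1 1 3])
step 2 (fire t2): [6 3 3 0 1 3]
step 3 (fire t4): [5 3 5 0 1 3]
step 4 (fire t2): [5 3 5 0 1 3]
step 5 (fire t4): [4 3 7 0 1 3]
step 6 (fire t3): [7 3 9 0 1 2]
step 7 (fire t3): [10 3 11 0 1 1]
step 8 (fire t4): [9 3 13 0 1 1]

9 3 13 0 1 1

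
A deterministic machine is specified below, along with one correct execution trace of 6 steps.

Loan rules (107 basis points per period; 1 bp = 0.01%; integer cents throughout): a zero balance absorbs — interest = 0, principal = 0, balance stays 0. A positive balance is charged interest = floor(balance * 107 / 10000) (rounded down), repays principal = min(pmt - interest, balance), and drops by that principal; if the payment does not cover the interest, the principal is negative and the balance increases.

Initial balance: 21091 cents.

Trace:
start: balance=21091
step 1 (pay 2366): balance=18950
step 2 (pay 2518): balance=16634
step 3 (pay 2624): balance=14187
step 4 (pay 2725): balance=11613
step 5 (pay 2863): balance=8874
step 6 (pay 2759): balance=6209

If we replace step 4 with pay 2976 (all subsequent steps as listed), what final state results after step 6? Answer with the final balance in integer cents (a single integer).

5953

(re-executing from step 4 with the substitution; state before step 4: balance=14187)
step 4 (pay 2976): balance=11362
step 5 (pay 2863): balance=8620
step 6 (pay 2759): balance=5953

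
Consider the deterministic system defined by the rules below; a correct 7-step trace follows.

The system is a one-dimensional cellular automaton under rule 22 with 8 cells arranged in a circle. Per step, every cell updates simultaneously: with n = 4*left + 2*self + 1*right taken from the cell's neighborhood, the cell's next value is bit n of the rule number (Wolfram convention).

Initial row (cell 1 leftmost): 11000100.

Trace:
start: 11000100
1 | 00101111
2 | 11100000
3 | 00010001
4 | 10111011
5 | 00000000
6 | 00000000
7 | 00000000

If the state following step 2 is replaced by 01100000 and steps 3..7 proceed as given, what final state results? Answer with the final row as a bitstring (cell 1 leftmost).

10011111

state after step 2 := 01100000
3 | 10010000
4 | 11111001
5 | 00000110
6 | 00001001
7 | 10011111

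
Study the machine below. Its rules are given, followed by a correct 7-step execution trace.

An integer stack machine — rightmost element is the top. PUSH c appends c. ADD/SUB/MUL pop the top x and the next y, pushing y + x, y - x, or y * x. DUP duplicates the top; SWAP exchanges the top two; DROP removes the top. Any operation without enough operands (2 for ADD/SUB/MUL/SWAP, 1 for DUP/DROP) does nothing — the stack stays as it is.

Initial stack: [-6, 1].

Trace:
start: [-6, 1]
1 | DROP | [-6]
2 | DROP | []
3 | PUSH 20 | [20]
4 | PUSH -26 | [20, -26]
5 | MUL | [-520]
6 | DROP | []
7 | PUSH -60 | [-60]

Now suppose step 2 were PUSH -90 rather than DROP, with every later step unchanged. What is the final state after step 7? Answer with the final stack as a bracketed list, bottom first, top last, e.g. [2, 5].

(re-executing from step 2 with the substitution; state before step 2: [-6])
2 | PUSH -90 | [-6, -90]
3 | PUSH 20 | [-6, -90, 20]
4 | PUSH -26 | [-6, -90, 20, -26]
5 | MUL | [-6, -90, -520]
6 | DROP | [-6, -90]
7 | PUSH -60 | [-6, -90, -60]

[-6, -90, -60]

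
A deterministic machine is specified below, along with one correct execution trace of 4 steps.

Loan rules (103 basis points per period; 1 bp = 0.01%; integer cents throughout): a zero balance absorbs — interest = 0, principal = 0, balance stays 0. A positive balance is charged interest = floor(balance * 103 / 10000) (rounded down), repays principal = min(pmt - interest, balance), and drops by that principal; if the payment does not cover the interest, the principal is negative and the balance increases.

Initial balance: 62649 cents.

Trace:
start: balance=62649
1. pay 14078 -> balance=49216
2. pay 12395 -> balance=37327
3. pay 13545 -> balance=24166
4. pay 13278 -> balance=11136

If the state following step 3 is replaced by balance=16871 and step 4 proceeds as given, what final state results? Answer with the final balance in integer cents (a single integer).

state after step 3 := balance=16871
4. pay 13278 -> balance=3766

3766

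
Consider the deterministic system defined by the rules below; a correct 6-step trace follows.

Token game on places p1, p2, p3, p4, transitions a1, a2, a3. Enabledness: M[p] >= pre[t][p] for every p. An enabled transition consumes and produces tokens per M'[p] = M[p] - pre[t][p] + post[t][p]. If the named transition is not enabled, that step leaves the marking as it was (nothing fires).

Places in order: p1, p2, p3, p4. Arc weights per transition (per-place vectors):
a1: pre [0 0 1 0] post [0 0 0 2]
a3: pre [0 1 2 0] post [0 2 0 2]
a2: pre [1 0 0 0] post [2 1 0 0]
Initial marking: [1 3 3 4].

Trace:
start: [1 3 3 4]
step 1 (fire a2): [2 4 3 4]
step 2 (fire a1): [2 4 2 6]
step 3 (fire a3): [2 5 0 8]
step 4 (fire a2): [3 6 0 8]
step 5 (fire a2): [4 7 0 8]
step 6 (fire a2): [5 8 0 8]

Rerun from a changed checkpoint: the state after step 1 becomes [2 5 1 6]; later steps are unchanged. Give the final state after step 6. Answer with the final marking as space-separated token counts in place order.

5 8 0 8

state after step 1 := [2 5 1 6]
step 2 (fire a1): [2 5 0 8]
step 3 (fire a3): [2 5 0 8]
step 4 (fire a2): [3 6 0 8]
step 5 (fire a2): [4 7 0 8]
step 6 (fire a2): [5 8 0 8]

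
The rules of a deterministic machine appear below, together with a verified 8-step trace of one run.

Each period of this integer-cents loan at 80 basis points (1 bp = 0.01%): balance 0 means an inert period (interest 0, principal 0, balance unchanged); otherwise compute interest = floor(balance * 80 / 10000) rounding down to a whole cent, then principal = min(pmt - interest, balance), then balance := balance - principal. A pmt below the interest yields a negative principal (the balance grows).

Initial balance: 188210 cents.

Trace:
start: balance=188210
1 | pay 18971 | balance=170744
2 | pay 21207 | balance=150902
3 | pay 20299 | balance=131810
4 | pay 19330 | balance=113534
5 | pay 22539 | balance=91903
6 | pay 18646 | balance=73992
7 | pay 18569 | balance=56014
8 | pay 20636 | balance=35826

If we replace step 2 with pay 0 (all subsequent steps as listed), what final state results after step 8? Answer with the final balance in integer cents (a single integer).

58070

(re-executing from step 2 with the substitution; state before step 2: balance=170744)
2 | pay 0 | balance=172109
3 | pay 20299 | balance=153186
4 | pay 19330 | balance=135081
5 | pay 22539 | balance=113622
6 | pay 18646 | balance=95884
7 | pay 18569 | balance=78082
8 | pay 20636 | balance=58070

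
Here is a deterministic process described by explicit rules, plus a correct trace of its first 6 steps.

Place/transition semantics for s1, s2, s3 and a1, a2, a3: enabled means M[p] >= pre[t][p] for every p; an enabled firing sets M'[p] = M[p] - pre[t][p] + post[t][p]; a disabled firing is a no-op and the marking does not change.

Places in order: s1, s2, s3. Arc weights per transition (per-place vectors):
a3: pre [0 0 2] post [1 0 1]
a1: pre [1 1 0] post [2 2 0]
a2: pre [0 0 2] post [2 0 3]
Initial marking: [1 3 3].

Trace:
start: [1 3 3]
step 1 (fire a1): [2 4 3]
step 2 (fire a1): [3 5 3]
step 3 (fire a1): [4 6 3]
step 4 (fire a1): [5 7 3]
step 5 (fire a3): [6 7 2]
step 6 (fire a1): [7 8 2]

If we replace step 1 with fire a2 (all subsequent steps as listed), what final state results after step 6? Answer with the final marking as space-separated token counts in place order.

8 7 3

(re-executing from step 1 with the substitution; state before step 1: [1 3 3])
step 1 (fire a2): [3 3 4]
step 2 (fire a1): [4 4 4]
step 3 (fire a1): [5 5 4]
step 4 (fire a1): [6 6 4]
step 5 (fire a3): [7 6 3]
step 6 (fire a1): [8 7 3]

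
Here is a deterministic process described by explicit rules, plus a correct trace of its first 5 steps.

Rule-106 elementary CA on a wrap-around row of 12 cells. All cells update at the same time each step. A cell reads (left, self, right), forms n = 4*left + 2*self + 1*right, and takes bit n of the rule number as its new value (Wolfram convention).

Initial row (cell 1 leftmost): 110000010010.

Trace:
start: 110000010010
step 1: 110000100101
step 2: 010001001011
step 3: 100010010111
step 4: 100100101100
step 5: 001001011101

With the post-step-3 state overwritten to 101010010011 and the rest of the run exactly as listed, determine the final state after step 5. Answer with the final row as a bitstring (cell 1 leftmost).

111001001111

state after step 3 := 101010010011
step 4: 110100100110
step 5: 111001001111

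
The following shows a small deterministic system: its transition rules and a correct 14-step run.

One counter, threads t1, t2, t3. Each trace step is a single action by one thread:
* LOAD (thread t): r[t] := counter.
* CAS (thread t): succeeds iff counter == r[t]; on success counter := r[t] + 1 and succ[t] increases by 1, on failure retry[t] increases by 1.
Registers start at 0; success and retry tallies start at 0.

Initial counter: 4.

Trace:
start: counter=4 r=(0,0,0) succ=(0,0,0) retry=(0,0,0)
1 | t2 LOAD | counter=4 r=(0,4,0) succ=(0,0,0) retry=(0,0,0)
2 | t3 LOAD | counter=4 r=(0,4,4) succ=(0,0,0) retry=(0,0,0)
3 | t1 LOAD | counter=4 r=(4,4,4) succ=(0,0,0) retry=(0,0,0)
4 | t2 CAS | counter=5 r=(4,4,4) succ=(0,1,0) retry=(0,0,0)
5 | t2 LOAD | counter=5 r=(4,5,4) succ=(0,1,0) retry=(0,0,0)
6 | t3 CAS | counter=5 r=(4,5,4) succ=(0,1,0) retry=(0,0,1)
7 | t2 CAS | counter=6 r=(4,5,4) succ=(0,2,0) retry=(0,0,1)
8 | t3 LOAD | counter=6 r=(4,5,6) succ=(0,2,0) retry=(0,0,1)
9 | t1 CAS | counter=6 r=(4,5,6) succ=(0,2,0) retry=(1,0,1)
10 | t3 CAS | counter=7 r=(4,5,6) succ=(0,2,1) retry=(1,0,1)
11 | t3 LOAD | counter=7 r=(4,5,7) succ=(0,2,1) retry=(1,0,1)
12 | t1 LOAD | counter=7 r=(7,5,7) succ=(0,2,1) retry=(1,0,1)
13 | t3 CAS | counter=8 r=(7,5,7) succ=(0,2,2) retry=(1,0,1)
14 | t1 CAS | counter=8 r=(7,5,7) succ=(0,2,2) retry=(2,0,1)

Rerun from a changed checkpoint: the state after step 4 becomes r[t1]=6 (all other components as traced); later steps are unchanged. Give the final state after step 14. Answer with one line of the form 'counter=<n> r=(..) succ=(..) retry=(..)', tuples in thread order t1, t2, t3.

state after step 4 := counter=5 r=(6,4,4) succ=(0,1,0) retry=(0,0,0)
5 | t2 LOAD | counter=5 r=(6,5,4) succ=(0,1,0) retry=(0,0,0)
6 | t3 CAS | counter=5 r=(6,5,4) succ=(0,1,0) retry=(0,0,1)
7 | t2 CAS | counter=6 r=(6,5,4) succ=(0,2,0) retry=(0,0,1)
8 | t3 LOAD | counter=6 r=(6,5,6) succ=(0,2,0) retry=(0,0,1)
9 | t1 CAS | counter=7 r=(6,5,6) succ=(1,2,0) retry=(0,0,1)
10 | t3 CAS | counter=7 r=(6,5,6) succ=(1,2,0) retry=(0,0,2)
11 | t3 LOAD | counter=7 r=(6,5,7) succ=(1,2,0) retry=(0,0,2)
12 | t1 LOAD | counter=7 r=(7,5,7) succ=(1,2,0) retry=(0,0,2)
13 | t3 CAS | counter=8 r=(7,5,7) succ=(1,2,1) retry=(0,0,2)
14 | t1 CAS | counter=8 r=(7,5,7) succ=(1,2,1) retry=(1,0,2)

counter=8 r=(7,5,7) succ=(1,2,1) retry=(1,0,2)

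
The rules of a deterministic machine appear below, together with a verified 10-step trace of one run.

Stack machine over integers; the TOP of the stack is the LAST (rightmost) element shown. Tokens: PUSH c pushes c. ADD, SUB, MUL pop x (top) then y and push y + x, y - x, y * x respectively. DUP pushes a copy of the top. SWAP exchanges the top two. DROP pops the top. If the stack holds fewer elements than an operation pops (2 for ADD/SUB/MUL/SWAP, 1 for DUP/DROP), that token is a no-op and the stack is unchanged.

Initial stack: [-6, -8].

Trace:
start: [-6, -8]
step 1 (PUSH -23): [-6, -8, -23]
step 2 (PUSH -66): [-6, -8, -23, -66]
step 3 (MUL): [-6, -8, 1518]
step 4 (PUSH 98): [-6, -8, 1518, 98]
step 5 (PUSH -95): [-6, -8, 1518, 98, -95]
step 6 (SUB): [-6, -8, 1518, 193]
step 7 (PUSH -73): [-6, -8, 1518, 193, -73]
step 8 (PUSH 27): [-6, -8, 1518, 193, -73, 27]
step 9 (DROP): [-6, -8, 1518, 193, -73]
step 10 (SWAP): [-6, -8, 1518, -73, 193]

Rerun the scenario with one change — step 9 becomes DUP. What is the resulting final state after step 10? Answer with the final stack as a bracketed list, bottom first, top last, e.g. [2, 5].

(re-executing from step 9 with the substitution; state before step 9: [-6, -8, 1518, 193, -73, 27])
step 9 (DUP): [-6, -8, 1518, 193, -73, 27, 27]
step 10 (SWAP): [-6, -8, 1518, 193, -73, 27, 27]

[-6, -8, 1518, 193, -73, 27, 27]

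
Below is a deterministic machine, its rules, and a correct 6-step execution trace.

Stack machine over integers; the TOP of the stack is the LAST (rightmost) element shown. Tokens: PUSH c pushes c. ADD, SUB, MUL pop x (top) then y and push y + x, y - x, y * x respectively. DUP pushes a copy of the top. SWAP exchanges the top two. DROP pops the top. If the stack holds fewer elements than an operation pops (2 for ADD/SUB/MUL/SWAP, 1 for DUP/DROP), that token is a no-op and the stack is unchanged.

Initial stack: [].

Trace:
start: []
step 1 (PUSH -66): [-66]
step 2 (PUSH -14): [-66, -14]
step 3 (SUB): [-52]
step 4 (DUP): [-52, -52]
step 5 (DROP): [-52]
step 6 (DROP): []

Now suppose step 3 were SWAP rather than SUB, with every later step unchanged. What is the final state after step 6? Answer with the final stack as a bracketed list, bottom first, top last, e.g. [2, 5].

(re-executing from step 3 with the substitution; state before step 3: [-66, -14])
step 3 (SWAP): [-14, -66]
step 4 (DUP): [-14, -66, -66]
step 5 (DROP): [-14, -66]
step 6 (DROP): [-14]

[-14]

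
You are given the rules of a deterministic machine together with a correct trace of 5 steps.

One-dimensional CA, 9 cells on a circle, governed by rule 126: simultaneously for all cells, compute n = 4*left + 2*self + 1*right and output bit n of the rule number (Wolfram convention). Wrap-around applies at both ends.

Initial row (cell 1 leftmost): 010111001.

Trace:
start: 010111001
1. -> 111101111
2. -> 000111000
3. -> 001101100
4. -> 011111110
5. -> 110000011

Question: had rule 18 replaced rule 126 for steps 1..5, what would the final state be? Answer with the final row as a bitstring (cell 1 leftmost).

(re-executing steps 1..5 under rule 18; state before step 1: 010111001)
1. -> 000000110
2. -> 000001001
3. -> 100010110
4. -> 010100000
5. -> 100010000

100010000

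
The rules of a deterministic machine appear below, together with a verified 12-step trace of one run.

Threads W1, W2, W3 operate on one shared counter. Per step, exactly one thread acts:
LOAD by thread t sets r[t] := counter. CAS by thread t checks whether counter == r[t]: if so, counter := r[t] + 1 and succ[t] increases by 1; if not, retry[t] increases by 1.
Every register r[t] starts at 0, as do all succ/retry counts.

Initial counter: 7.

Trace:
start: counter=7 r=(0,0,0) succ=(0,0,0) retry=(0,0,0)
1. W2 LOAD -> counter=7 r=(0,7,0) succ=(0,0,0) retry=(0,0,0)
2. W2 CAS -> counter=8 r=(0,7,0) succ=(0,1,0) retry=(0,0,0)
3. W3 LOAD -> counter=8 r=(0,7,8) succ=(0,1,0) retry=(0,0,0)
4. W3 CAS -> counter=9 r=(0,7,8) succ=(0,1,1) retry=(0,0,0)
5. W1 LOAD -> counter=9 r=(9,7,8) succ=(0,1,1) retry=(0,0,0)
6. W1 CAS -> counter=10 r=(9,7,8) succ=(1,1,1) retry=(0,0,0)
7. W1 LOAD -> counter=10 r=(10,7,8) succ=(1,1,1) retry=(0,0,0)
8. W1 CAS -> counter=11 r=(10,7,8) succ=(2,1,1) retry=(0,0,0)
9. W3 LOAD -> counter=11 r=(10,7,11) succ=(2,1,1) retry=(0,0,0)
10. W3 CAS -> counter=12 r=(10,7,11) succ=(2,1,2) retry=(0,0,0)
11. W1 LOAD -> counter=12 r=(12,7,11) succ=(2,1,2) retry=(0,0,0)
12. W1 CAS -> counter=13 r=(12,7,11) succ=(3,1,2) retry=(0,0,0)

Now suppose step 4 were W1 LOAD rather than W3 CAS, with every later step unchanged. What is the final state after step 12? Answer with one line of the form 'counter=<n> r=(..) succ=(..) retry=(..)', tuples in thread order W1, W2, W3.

counter=12 r=(11,7,10) succ=(3,1,1) retry=(0,0,0)

(re-executing from step 4 with the substitution; state before step 4: counter=8 r=(0,7,8) succ=(0,1,0) retry=(0,0,0))
4. W1 LOAD -> counter=8 r=(8,7,8) succ=(0,1,0) retry=(0,0,0)
5. W1 LOAD -> counter=8 r=(8,7,8) succ=(0,1,0) retry=(0,0,0)
6. W1 CAS -> counter=9 r=(8,7,8) succ=(1,1,0) retry=(0,0,0)
7. W1 LOAD -> counter=9 r=(9,7,8) succ=(1,1,0) retry=(0,0,0)
8. W1 CAS -> counter=10 r=(9,7,8) succ=(2,1,0) retry=(0,0,0)
9. W3 LOAD -> counter=10 r=(9,7,10) succ=(2,1,0) retry=(0,0,0)
10. W3 CAS -> counter=11 r=(9,7,10) succ=(2,1,1) retry=(0,0,0)
11. W1 LOAD -> counter=11 r=(11,7,10) succ=(2,1,1) retry=(0,0,0)
12. W1 CAS -> counter=12 r=(11,7,10) succ=(3,1,1) retry=(0,0,0)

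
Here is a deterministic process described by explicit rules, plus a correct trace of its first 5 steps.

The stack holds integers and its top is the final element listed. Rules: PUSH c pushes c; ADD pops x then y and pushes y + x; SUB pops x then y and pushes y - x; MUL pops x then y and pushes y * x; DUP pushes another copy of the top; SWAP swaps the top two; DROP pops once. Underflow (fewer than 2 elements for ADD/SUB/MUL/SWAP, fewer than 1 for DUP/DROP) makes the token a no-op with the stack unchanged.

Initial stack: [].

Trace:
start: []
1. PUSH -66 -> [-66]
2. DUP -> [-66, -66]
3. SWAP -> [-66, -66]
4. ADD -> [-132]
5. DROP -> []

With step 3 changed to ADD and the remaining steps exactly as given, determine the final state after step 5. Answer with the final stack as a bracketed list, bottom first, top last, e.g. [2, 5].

[]

(re-executing from step 3 with the substitution; state before step 3: [-66, -66])
3. ADD -> [-132]
4. ADD -> [-132]
5. DROP -> []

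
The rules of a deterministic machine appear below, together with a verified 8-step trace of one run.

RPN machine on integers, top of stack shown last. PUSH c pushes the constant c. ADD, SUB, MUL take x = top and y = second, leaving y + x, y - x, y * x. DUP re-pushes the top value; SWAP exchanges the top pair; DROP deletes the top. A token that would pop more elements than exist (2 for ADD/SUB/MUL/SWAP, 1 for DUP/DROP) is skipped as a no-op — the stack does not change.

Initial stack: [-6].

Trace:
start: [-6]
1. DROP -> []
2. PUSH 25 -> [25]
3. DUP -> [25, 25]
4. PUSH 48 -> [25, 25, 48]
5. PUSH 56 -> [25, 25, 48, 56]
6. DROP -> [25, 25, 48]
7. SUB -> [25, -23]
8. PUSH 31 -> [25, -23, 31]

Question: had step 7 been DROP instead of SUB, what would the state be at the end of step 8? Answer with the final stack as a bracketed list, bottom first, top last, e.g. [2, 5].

(re-executing from step 7 with the substitution; state before step 7: [25, 25, 48])
7. DROP -> [25, 25]
8. PUSH 31 -> [25, 25, 31]

[25, 25, 31]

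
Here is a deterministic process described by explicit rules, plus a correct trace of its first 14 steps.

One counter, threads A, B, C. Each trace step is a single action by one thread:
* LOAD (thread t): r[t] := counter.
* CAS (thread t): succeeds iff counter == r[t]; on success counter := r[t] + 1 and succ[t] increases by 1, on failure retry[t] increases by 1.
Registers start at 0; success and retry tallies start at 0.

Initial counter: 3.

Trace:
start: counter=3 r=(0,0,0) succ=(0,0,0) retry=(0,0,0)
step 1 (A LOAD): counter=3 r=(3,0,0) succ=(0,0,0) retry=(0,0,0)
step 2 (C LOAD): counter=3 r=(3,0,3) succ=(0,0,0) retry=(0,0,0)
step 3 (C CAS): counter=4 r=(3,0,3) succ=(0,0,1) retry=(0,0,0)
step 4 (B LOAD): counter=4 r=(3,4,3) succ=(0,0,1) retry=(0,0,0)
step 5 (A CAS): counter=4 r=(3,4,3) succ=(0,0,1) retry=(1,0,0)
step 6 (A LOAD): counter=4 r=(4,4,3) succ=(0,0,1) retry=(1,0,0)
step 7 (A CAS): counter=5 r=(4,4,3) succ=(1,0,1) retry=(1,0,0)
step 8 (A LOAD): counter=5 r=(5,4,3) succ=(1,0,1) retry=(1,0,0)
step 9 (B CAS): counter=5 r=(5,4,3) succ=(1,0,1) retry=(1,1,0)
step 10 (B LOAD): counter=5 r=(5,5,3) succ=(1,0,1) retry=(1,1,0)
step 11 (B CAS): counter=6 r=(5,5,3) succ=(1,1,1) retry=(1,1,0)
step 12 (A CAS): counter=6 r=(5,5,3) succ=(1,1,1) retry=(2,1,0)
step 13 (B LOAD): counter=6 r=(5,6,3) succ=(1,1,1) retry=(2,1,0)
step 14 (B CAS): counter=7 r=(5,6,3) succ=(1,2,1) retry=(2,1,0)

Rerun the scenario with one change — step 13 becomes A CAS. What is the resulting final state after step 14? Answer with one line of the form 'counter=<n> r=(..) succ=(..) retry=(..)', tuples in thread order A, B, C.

counter=6 r=(5,5,3) succ=(1,1,1) retry=(3,2,0)

(re-executing from step 13 with the substitution; state before step 13: counter=6 r=(5,5,3) succ=(1,1,1) retry=(2,1,0))
step 13 (A CAS): counter=6 r=(5,5,3) succ=(1,1,1) retry=(3,1,0)
step 14 (B CAS): counter=6 r=(5,5,3) succ=(1,1,1) retry=(3,2,0)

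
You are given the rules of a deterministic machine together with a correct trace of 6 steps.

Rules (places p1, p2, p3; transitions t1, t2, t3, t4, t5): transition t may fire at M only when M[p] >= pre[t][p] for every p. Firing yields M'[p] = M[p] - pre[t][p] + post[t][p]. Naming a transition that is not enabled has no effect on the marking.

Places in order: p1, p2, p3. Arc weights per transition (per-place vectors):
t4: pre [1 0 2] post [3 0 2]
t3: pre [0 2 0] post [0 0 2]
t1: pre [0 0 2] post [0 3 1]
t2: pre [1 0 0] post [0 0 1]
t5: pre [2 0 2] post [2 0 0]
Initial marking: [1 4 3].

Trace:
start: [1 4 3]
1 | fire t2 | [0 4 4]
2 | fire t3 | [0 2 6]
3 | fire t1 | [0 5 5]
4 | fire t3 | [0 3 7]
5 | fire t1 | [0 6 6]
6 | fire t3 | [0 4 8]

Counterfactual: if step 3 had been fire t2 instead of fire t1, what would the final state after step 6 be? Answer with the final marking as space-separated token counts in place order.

0 1 9

(re-executing from step 3 with the substitution; state before step 3: [0 2 6])
3 | fire t2 | [0 2 6]
4 | fire t3 | [0 0 8]
5 | fire t1 | [0 3 7]
6 | fire t3 | [0 1 9]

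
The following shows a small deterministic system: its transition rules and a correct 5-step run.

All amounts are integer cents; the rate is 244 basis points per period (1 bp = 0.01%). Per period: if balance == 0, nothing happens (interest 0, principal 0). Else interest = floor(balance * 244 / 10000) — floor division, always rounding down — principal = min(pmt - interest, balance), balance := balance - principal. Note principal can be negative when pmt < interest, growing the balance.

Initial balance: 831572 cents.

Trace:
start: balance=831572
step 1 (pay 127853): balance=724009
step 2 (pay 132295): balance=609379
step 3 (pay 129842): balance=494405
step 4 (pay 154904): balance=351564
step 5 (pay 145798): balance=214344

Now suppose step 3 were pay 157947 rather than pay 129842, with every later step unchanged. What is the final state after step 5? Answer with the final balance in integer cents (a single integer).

184850

(re-executing from step 3 with the substitution; state before step 3: balance=609379)
step 3 (pay 157947): balance=466300
step 4 (pay 154904): balance=322773
step 5 (pay 145798): balance=184850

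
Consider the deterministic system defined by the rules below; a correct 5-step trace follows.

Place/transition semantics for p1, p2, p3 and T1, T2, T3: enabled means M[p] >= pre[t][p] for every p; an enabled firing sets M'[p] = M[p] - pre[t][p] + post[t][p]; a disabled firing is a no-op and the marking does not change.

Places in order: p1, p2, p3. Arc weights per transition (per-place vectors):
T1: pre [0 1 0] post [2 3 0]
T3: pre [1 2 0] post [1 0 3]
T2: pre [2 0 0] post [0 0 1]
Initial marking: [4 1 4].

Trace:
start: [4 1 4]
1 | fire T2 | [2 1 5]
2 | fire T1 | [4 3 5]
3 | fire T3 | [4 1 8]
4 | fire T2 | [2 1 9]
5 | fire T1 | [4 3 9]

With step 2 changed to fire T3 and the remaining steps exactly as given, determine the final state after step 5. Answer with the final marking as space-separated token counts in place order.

2 3 6

(re-executing from step 2 with the substitution; state before step 2: [2 1 5])
2 | fire T3 | [2 1 5]
3 | fire T3 | [2 1 5]
4 | fire T2 | [0 1 6]
5 | fire T1 | [2 3 6]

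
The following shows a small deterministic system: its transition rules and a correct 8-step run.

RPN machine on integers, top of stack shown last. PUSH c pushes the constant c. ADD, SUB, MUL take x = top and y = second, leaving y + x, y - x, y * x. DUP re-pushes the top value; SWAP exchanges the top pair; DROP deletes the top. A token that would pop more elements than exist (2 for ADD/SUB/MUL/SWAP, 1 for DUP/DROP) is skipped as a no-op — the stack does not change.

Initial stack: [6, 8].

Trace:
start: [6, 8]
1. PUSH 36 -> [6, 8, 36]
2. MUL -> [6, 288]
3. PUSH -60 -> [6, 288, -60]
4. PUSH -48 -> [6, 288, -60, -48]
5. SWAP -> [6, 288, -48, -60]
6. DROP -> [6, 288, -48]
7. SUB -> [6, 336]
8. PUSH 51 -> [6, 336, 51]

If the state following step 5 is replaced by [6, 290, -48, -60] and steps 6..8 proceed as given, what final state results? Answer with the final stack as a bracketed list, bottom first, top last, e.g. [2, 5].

[6, 338, 51]

state after step 5 := [6, 290, -48, -60]
6. DROP -> [6, 290, -48]
7. SUB -> [6, 338]
8. PUSH 51 -> [6, 338, 51]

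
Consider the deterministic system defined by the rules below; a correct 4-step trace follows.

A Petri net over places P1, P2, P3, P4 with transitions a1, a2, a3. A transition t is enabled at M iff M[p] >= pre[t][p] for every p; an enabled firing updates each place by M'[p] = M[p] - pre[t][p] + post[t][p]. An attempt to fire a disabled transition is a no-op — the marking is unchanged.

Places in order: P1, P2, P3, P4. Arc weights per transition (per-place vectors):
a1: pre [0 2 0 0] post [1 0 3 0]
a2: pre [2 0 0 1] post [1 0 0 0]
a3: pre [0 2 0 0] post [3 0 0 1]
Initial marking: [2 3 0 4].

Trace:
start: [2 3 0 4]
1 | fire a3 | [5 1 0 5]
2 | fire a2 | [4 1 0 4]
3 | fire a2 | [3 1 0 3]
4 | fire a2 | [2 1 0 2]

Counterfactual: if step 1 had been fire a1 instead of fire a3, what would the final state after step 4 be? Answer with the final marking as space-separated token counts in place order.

1 1 3 2

(re-executing from step 1 with the substitution; state before step 1: [2 3 0 4])
1 | fire a1 | [3 1 3 4]
2 | fire a2 | [2 1 3 3]
3 | fire a2 | [1 1 3 2]
4 | fire a2 | [1 1 3 2]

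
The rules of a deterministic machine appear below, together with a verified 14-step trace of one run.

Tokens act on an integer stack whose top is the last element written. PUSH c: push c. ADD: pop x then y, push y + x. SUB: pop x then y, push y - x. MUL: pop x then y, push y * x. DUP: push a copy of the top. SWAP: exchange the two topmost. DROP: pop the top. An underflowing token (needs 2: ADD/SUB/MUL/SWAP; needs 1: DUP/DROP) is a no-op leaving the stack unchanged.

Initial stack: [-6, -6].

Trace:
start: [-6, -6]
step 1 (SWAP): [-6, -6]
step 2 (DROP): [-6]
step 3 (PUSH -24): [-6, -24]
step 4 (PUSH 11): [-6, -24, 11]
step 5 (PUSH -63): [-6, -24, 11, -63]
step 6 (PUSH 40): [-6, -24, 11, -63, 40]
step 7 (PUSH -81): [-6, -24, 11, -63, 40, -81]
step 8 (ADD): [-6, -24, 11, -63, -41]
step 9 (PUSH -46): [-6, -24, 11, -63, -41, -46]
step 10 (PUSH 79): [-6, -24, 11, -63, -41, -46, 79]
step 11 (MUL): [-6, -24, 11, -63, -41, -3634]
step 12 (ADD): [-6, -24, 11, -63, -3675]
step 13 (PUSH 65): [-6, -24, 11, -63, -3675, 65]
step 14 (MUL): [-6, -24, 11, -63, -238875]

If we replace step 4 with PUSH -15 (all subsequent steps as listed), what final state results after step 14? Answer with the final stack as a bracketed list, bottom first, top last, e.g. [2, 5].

[-6, -24, -15, -63, -238875]

(re-executing from step 4 with the substitution; state before step 4: [-6, -24])
step 4 (PUSH -15): [-6, -24, -15]
step 5 (PUSH -63): [-6, -24, -15, -63]
step 6 (PUSH 40): [-6, -24, -15, -63, 40]
step 7 (PUSH -81): [-6, -24, -15, -63, 40, -81]
step 8 (ADD): [-6, -24, -15, -63, -41]
step 9 (PUSH -46): [-6, -24, -15, -63, -41, -46]
step 10 (PUSH 79): [-6, -24, -15, -63, -41, -46, 79]
step 11 (MUL): [-6, -24, -15, -63, -41, -3634]
step 12 (ADD): [-6, -24, -15, -63, -3675]
step 13 (PUSH 65): [-6, -24, -15, -63, -3675, 65]
step 14 (MUL): [-6, -24, -15, -63, -238875]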